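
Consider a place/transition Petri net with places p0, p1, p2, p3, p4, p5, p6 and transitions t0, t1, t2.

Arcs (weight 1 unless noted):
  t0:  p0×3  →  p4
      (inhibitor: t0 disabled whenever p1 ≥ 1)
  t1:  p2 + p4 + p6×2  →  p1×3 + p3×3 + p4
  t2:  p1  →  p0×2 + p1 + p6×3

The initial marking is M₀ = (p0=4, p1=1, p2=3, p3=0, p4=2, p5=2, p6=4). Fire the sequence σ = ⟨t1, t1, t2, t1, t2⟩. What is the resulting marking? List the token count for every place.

step 1: fire t1:  (p0=4, p1=1, p2=3, p3=0, p4=2, p5=2, p6=4) → (p0=4, p1=4, p2=2, p3=3, p4=2, p5=2, p6=2)
step 2: fire t1:  (p0=4, p1=4, p2=2, p3=3, p4=2, p5=2, p6=2) → (p0=4, p1=7, p2=1, p3=6, p4=2, p5=2, p6=0)
step 3: fire t2:  (p0=4, p1=7, p2=1, p3=6, p4=2, p5=2, p6=0) → (p0=6, p1=7, p2=1, p3=6, p4=2, p5=2, p6=3)
step 4: fire t1:  (p0=6, p1=7, p2=1, p3=6, p4=2, p5=2, p6=3) → (p0=6, p1=10, p2=0, p3=9, p4=2, p5=2, p6=1)
step 5: fire t2:  (p0=6, p1=10, p2=0, p3=9, p4=2, p5=2, p6=1) → (p0=8, p1=10, p2=0, p3=9, p4=2, p5=2, p6=4)

(p0=8, p1=10, p2=0, p3=9, p4=2, p5=2, p6=4)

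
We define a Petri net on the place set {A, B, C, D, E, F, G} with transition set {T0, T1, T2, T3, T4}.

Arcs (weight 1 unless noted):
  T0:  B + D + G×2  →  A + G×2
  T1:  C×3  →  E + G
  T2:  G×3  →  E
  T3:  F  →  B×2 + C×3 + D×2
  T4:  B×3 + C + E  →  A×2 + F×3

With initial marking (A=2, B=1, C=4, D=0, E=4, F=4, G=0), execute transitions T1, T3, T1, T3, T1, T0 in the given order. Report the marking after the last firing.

(A=3, B=4, C=1, D=3, E=7, F=2, G=3)

step 1: fire T1:  (A=2, B=1, C=4, D=0, E=4, F=4, G=0) → (A=2, B=1, C=1, D=0, E=5, F=4, G=1)
step 2: fire T3:  (A=2, B=1, C=1, D=0, E=5, F=4, G=1) → (A=2, B=3, C=4, D=2, E=5, F=3, G=1)
step 3: fire T1:  (A=2, B=3, C=4, D=2, E=5, F=3, G=1) → (A=2, B=3, C=1, D=2, E=6, F=3, G=2)
step 4: fire T3:  (A=2, B=3, C=1, D=2, E=6, F=3, G=2) → (A=2, B=5, C=4, D=4, E=6, F=2, G=2)
step 5: fire T1:  (A=2, B=5, C=4, D=4, E=6, F=2, G=2) → (A=2, B=5, C=1, D=4, E=7, F=2, G=3)
step 6: fire T0:  (A=2, B=5, C=1, D=4, E=7, F=2, G=3) → (A=3, B=4, C=1, D=3, E=7, F=2, G=3)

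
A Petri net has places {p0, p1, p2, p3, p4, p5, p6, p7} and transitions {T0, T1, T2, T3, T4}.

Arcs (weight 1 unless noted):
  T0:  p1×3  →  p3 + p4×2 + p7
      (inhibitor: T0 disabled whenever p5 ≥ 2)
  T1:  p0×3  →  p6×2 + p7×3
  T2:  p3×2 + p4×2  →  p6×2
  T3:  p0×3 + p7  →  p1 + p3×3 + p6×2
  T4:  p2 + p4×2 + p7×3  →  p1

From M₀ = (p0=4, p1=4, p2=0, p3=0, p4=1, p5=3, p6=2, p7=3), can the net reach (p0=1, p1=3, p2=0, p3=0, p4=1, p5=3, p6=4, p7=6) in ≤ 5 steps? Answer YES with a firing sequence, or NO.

depth 0: 1 marking
depth 1: 3 markings reached so far
depth 2: 3 markings reached so far
(frontier empty at depth 2; search complete)
target is not among the 3 markings reachable within 5 steps

NO — not reachable within 5 firings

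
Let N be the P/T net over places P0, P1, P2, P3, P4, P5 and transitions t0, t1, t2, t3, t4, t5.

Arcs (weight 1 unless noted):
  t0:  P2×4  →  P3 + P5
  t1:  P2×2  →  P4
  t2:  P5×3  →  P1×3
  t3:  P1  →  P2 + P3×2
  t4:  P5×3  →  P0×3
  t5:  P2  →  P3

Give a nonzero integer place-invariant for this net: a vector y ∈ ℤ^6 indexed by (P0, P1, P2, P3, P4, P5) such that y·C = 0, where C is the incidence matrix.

y = (P0:3, P1:3, P2:1, P3:1, P4:2, P5:3)

Incidence matrix C (rows=places, cols=transitions):
       t0   t1   t2   t3   t4   t5
   P0   0    0    0    0    3    0
   P1   0    0    3   -1    0    0
   P2  -4   -2    0    1    0   -1
   P3   1    0    0    2    0    1
   P4   0    1    0    0    0    0
   P5   1    0   -3    0   -3    0

Candidate y = [3, 3, 1, 1, 2, 3]; check y·C column-wise:
  col t0: 3·0 + 3·0 + 1·-4 + 1·1 + 2·0 + 3·1 = 0
  col t1: 3·0 + 3·0 + 1·-2 + 1·0 + 2·1 + 3·0 = 0
  col t2: 3·0 + 3·3 + 1·0 + 1·0 + 2·0 + 3·-3 = 0
  col t3: 3·0 + 3·-1 + 1·1 + 1·2 + 2·0 + 3·0 = 0
  col t4: 3·3 + 3·0 + 1·0 + 1·0 + 2·0 + 3·-3 = 0
  col t5: 3·0 + 3·0 + 1·-1 + 1·1 + 2·0 + 3·0 = 0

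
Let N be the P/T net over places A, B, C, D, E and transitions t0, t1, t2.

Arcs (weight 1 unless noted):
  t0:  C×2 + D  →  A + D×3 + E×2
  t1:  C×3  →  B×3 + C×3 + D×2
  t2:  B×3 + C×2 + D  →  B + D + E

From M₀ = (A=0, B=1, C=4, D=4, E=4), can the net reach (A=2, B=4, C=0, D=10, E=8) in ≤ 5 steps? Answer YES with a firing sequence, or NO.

step 1: fire t1:  (A=0, B=1, C=4, D=4, E=4) → (A=0, B=4, C=4, D=6, E=4)
step 2: fire t0:  (A=0, B=4, C=4, D=6, E=4) → (A=1, B=4, C=2, D=8, E=6)
step 3: fire t0:  (A=1, B=4, C=2, D=8, E=6) → (A=2, B=4, C=0, D=10, E=8)

YES — reachable via ⟨t1, t0, t0⟩ (3 firings)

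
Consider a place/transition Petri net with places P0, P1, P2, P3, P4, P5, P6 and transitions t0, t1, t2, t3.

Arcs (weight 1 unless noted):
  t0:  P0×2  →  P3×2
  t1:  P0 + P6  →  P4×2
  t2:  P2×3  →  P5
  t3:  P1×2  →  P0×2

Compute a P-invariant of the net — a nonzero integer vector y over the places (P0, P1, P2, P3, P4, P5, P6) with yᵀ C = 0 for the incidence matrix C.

Incidence matrix C (rows=places, cols=transitions):
       t0   t1   t2   t3
   P0  -2   -1    0    2
   P1   0    0    0   -2
   P2   0    0   -3    0
   P3   2    0    0    0
   P4   0    2    0    0
   P5   0    0    1    0
   P6   0   -1    0    0

Candidate y = [2, 2, 0, 2, 1, 0, 0]; check y·C column-wise:
  col t0: 2·-2 + 2·0 + 2·2 + 1·0 = 0
  col t1: 2·-1 + 2·0 + 2·0 + 1·2 + 0·-1 = 0
  col t2: 2·0 + 2·0 + 0·-3 + 2·0 + 1·0 + 0·1 = 0
  col t3: 2·2 + 2·-2 + 2·0 + 1·0 = 0

y = (P0:2, P1:2, P2:0, P3:2, P4:1, P5:0, P6:0)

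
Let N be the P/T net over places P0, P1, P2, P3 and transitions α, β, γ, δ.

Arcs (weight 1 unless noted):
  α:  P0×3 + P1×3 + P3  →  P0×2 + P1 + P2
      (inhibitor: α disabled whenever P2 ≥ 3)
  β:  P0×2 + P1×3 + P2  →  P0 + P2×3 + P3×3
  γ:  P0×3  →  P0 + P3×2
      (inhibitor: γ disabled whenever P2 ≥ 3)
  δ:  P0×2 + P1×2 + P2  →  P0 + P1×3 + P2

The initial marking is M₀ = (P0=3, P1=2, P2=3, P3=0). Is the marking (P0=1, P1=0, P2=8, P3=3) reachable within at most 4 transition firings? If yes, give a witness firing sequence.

depth 0: 1 marking
depth 1: 2 markings reached so far
depth 2: 4 markings reached so far
depth 3: 4 markings reached so far
(frontier empty at depth 3; search complete)
target is not among the 4 markings reachable within 4 steps

NO — not reachable within 4 firings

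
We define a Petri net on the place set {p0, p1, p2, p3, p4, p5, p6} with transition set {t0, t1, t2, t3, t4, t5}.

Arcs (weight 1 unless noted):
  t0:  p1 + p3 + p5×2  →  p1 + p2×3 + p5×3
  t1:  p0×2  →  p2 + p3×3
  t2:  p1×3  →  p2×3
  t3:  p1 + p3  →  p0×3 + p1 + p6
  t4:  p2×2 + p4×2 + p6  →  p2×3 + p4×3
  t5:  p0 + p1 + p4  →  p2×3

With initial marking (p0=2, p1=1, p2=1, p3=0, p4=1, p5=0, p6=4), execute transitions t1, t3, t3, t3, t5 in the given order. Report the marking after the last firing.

(p0=8, p1=0, p2=5, p3=0, p4=0, p5=0, p6=7)

step 1: fire t1:  (p0=2, p1=1, p2=1, p3=0, p4=1, p5=0, p6=4) → (p0=0, p1=1, p2=2, p3=3, p4=1, p5=0, p6=4)
step 2: fire t3:  (p0=0, p1=1, p2=2, p3=3, p4=1, p5=0, p6=4) → (p0=3, p1=1, p2=2, p3=2, p4=1, p5=0, p6=5)
step 3: fire t3:  (p0=3, p1=1, p2=2, p3=2, p4=1, p5=0, p6=5) → (p0=6, p1=1, p2=2, p3=1, p4=1, p5=0, p6=6)
step 4: fire t3:  (p0=6, p1=1, p2=2, p3=1, p4=1, p5=0, p6=6) → (p0=9, p1=1, p2=2, p3=0, p4=1, p5=0, p6=7)
step 5: fire t5:  (p0=9, p1=1, p2=2, p3=0, p4=1, p5=0, p6=7) → (p0=8, p1=0, p2=5, p3=0, p4=0, p5=0, p6=7)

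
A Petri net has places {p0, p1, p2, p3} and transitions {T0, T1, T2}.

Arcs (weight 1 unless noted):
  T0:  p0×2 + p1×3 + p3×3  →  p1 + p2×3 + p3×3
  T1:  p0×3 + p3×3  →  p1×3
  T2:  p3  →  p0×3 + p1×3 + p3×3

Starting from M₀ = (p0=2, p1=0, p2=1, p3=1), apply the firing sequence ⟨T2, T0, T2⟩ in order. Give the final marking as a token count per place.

(p0=6, p1=4, p2=4, p3=5)

step 1: fire T2:  (p0=2, p1=0, p2=1, p3=1) → (p0=5, p1=3, p2=1, p3=3)
step 2: fire T0:  (p0=5, p1=3, p2=1, p3=3) → (p0=3, p1=1, p2=4, p3=3)
step 3: fire T2:  (p0=3, p1=1, p2=4, p3=3) → (p0=6, p1=4, p2=4, p3=5)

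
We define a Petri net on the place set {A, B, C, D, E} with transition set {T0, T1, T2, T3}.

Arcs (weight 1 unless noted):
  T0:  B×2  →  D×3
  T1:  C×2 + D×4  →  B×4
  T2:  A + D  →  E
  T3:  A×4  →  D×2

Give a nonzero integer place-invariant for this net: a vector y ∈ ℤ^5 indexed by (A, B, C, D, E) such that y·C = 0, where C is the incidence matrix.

y = (A:1, B:3, C:2, D:2, E:3)

Incidence matrix C (rows=places, cols=transitions):
       T0   T1   T2   T3
    A   0    0   -1   -4
    B  -2    4    0    0
    C   0   -2    0    0
    D   3   -4   -1    2
    E   0    0    1    0

Candidate y = [1, 3, 2, 2, 3]; check y·C column-wise:
  col T0: 1·0 + 3·-2 + 2·0 + 2·3 + 3·0 = 0
  col T1: 1·0 + 3·4 + 2·-2 + 2·-4 + 3·0 = 0
  col T2: 1·-1 + 3·0 + 2·0 + 2·-1 + 3·1 = 0
  col T3: 1·-4 + 3·0 + 2·0 + 2·2 + 3·0 = 0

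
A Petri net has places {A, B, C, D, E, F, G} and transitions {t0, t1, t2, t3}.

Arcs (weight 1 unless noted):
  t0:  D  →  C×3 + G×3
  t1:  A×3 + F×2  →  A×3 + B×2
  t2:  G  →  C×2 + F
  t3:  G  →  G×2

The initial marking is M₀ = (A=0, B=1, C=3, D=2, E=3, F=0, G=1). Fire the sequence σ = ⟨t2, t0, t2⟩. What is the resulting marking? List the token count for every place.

step 1: fire t2:  (A=0, B=1, C=3, D=2, E=3, F=0, G=1) → (A=0, B=1, C=5, D=2, E=3, F=1, G=0)
step 2: fire t0:  (A=0, B=1, C=5, D=2, E=3, F=1, G=0) → (A=0, B=1, C=8, D=1, E=3, F=1, G=3)
step 3: fire t2:  (A=0, B=1, C=8, D=1, E=3, F=1, G=3) → (A=0, B=1, C=10, D=1, E=3, F=2, G=2)

(A=0, B=1, C=10, D=1, E=3, F=2, G=2)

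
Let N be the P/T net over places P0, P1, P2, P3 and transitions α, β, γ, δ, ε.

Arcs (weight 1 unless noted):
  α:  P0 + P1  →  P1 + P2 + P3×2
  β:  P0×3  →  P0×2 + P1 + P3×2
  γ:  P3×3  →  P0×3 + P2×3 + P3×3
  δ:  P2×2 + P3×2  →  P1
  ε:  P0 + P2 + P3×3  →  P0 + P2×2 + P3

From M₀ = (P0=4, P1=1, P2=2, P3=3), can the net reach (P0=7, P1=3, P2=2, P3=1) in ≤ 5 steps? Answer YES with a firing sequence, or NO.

depth 0: 1 marking
depth 1: 6 markings reached so far
depth 2: 18 markings reached so far
depth 3: 43 markings reached so far
depth 4: 87 markings reached so far
depth 5: 159 markings reached so far
target is not among the 159 markings reachable within 5 steps

NO — not reachable within 5 firings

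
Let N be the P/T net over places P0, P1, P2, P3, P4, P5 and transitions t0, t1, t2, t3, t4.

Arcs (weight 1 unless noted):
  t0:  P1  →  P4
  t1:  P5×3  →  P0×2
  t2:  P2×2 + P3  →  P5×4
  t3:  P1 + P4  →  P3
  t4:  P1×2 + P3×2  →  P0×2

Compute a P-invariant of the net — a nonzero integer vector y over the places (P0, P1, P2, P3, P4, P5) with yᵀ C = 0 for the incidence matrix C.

y = (P0:3, P1:1, P2:3, P3:2, P4:1, P5:2)

Incidence matrix C (rows=places, cols=transitions):
       t0   t1   t2   t3   t4
   P0   0    2    0    0    2
   P1  -1    0    0   -1   -2
   P2   0    0   -2    0    0
   P3   0    0   -1    1   -2
   P4   1    0    0   -1    0
   P5   0   -3    4    0    0

Candidate y = [3, 1, 3, 2, 1, 2]; check y·C column-wise:
  col t0: 3·0 + 1·-1 + 3·0 + 2·0 + 1·1 + 2·0 = 0
  col t1: 3·2 + 1·0 + 3·0 + 2·0 + 1·0 + 2·-3 = 0
  col t2: 3·0 + 1·0 + 3·-2 + 2·-1 + 1·0 + 2·4 = 0
  col t3: 3·0 + 1·-1 + 3·0 + 2·1 + 1·-1 + 2·0 = 0
  col t4: 3·2 + 1·-2 + 3·0 + 2·-2 + 1·0 + 2·0 = 0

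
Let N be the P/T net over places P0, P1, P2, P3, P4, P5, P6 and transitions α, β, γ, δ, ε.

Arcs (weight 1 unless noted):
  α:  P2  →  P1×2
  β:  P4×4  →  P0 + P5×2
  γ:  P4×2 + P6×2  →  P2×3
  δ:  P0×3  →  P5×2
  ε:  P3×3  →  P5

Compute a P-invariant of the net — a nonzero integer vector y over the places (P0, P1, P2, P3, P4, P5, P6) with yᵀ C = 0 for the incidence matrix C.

Incidence matrix C (rows=places, cols=transitions):
        α    β    γ    δ    ε
   P0   0    1    0   -3    0
   P1   2    0    0    0    0
   P2  -1    0    3    0    0
   P3   0    0    0    0   -3
   P4   0   -4   -2    0    0
   P5   0    2    0    2    1
   P6   0    0   -2    0    0

Candidate y = [6, 2, 4, 3, 6, 9, 0]; check y·C column-wise:
  col α: 6·0 + 2·2 + 4·-1 + 3·0 + 6·0 + 9·0 = 0
  col β: 6·1 + 2·0 + 4·0 + 3·0 + 6·-4 + 9·2 = 0
  col γ: 6·0 + 2·0 + 4·3 + 3·0 + 6·-2 + 9·0 + 0·-2 = 0
  col δ: 6·-3 + 2·0 + 4·0 + 3·0 + 6·0 + 9·2 = 0
  col ε: 6·0 + 2·0 + 4·0 + 3·-3 + 6·0 + 9·1 = 0

y = (P0:6, P1:2, P2:4, P3:3, P4:6, P5:9, P6:0)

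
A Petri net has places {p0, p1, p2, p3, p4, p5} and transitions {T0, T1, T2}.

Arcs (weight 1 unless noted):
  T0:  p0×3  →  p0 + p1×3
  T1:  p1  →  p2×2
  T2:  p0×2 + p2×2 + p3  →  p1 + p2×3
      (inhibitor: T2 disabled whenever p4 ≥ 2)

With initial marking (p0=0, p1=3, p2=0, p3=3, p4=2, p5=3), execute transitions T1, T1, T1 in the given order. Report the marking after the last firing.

step 1: fire T1:  (p0=0, p1=3, p2=0, p3=3, p4=2, p5=3) → (p0=0, p1=2, p2=2, p3=3, p4=2, p5=3)
step 2: fire T1:  (p0=0, p1=2, p2=2, p3=3, p4=2, p5=3) → (p0=0, p1=1, p2=4, p3=3, p4=2, p5=3)
step 3: fire T1:  (p0=0, p1=1, p2=4, p3=3, p4=2, p5=3) → (p0=0, p1=0, p2=6, p3=3, p4=2, p5=3)

(p0=0, p1=0, p2=6, p3=3, p4=2, p5=3)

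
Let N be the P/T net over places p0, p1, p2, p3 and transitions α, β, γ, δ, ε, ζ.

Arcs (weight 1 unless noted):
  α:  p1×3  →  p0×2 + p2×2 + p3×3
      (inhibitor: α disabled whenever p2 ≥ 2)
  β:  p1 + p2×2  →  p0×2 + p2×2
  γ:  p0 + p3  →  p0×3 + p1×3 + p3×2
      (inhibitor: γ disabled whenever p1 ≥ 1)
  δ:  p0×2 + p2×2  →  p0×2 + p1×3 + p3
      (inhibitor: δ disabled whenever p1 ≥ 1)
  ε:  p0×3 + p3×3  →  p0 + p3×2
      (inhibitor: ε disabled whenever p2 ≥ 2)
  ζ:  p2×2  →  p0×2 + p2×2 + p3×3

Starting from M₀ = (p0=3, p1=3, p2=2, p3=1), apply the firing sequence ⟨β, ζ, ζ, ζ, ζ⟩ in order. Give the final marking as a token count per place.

step 1: fire β:  (p0=3, p1=3, p2=2, p3=1) → (p0=5, p1=2, p2=2, p3=1)
step 2: fire ζ:  (p0=5, p1=2, p2=2, p3=1) → (p0=7, p1=2, p2=2, p3=4)
step 3: fire ζ:  (p0=7, p1=2, p2=2, p3=4) → (p0=9, p1=2, p2=2, p3=7)
step 4: fire ζ:  (p0=9, p1=2, p2=2, p3=7) → (p0=11, p1=2, p2=2, p3=10)
step 5: fire ζ:  (p0=11, p1=2, p2=2, p3=10) → (p0=13, p1=2, p2=2, p3=13)

(p0=13, p1=2, p2=2, p3=13)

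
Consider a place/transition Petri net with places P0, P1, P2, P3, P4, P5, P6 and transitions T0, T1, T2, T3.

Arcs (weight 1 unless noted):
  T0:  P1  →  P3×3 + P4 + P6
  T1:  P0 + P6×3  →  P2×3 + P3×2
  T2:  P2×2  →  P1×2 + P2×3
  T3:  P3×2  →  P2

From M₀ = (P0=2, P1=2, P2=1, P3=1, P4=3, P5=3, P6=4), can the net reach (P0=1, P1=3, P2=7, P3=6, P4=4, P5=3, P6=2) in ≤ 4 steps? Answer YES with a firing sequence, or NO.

NO — not reachable within 4 firings

depth 0: 1 marking
depth 1: 3 markings reached so far
depth 2: 8 markings reached so far
depth 3: 16 markings reached so far
depth 4: 28 markings reached so far
target is not among the 28 markings reachable within 4 steps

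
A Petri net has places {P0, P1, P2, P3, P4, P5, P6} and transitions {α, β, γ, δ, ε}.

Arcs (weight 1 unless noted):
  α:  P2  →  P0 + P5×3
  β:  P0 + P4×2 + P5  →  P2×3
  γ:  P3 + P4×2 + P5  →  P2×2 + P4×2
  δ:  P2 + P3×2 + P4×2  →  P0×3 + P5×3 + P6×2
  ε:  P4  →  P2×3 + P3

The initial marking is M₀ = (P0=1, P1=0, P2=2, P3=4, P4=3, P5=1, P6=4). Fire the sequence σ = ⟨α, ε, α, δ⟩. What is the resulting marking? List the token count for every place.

step 1: fire α:  (P0=1, P1=0, P2=2, P3=4, P4=3, P5=1, P6=4) → (P0=2, P1=0, P2=1, P3=4, P4=3, P5=4, P6=4)
step 2: fire ε:  (P0=2, P1=0, P2=1, P3=4, P4=3, P5=4, P6=4) → (P0=2, P1=0, P2=4, P3=5, P4=2, P5=4, P6=4)
step 3: fire α:  (P0=2, P1=0, P2=4, P3=5, P4=2, P5=4, P6=4) → (P0=3, P1=0, P2=3, P3=5, P4=2, P5=7, P6=4)
step 4: fire δ:  (P0=3, P1=0, P2=3, P3=5, P4=2, P5=7, P6=4) → (P0=6, P1=0, P2=2, P3=3, P4=0, P5=10, P6=6)

(P0=6, P1=0, P2=2, P3=3, P4=0, P5=10, P6=6)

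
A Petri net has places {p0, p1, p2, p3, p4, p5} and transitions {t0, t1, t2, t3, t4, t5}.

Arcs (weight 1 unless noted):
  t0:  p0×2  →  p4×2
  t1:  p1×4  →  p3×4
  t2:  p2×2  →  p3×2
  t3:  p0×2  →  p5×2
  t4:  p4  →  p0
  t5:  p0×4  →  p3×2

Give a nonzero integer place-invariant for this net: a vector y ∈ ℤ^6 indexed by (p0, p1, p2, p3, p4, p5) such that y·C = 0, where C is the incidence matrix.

Incidence matrix C (rows=places, cols=transitions):
       t0   t1   t2   t3   t4   t5
   p0  -2    0    0   -2    1   -4
   p1   0   -4    0    0    0    0
   p2   0    0   -2    0    0    0
   p3   0    4    2    0    0    2
   p4   2    0    0    0   -1    0
   p5   0    0    0    2    0    0

Candidate y = [1, 2, 2, 2, 1, 1]; check y·C column-wise:
  col t0: 1·-2 + 2·0 + 2·0 + 2·0 + 1·2 + 1·0 = 0
  col t1: 1·0 + 2·-4 + 2·0 + 2·4 + 1·0 + 1·0 = 0
  col t2: 1·0 + 2·0 + 2·-2 + 2·2 + 1·0 + 1·0 = 0
  col t3: 1·-2 + 2·0 + 2·0 + 2·0 + 1·0 + 1·2 = 0
  col t4: 1·1 + 2·0 + 2·0 + 2·0 + 1·-1 + 1·0 = 0
  col t5: 1·-4 + 2·0 + 2·0 + 2·2 + 1·0 + 1·0 = 0

y = (p0:1, p1:2, p2:2, p3:2, p4:1, p5:1)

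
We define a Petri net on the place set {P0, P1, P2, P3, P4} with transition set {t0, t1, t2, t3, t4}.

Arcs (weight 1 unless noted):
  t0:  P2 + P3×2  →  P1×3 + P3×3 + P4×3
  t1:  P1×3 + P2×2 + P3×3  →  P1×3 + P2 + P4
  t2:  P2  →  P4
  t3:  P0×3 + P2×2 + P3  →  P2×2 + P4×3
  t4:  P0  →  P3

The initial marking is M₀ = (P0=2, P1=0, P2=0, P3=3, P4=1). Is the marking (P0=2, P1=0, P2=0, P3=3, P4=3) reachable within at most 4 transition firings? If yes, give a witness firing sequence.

NO — not reachable within 4 firings

depth 0: 1 marking
depth 1: 2 markings reached so far
depth 2: 3 markings reached so far
depth 3: 3 markings reached so far
(frontier empty at depth 3; search complete)
target is not among the 3 markings reachable within 4 steps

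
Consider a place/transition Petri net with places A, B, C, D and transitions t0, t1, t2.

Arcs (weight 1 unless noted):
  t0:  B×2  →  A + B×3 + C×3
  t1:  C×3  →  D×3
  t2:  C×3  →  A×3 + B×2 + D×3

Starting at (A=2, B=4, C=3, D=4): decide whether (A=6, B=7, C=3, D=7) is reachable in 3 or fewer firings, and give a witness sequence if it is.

step 1: fire t0:  (A=2, B=4, C=3, D=4) → (A=3, B=5, C=6, D=4)
step 2: fire t2:  (A=3, B=5, C=6, D=4) → (A=6, B=7, C=3, D=7)

YES — reachable via ⟨t0, t2⟩ (2 firings)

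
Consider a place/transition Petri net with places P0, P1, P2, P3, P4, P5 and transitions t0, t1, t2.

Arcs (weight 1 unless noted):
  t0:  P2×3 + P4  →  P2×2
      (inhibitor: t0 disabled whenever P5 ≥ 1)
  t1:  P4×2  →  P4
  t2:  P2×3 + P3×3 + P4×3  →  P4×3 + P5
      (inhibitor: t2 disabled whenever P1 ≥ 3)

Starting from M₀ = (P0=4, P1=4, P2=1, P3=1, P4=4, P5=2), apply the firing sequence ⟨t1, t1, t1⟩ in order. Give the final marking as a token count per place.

step 1: fire t1:  (P0=4, P1=4, P2=1, P3=1, P4=4, P5=2) → (P0=4, P1=4, P2=1, P3=1, P4=3, P5=2)
step 2: fire t1:  (P0=4, P1=4, P2=1, P3=1, P4=3, P5=2) → (P0=4, P1=4, P2=1, P3=1, P4=2, P5=2)
step 3: fire t1:  (P0=4, P1=4, P2=1, P3=1, P4=2, P5=2) → (P0=4, P1=4, P2=1, P3=1, P4=1, P5=2)

(P0=4, P1=4, P2=1, P3=1, P4=1, P5=2)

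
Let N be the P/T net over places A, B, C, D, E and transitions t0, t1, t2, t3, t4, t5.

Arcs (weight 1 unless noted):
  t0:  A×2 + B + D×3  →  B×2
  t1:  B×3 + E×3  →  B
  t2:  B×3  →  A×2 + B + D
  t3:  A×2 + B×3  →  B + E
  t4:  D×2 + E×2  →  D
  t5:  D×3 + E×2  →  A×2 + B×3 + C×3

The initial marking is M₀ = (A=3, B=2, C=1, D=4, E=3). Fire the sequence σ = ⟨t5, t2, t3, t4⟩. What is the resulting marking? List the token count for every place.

step 1: fire t5:  (A=3, B=2, C=1, D=4, E=3) → (A=5, B=5, C=4, D=1, E=1)
step 2: fire t2:  (A=5, B=5, C=4, D=1, E=1) → (A=7, B=3, C=4, D=2, E=1)
step 3: fire t3:  (A=7, B=3, C=4, D=2, E=1) → (A=5, B=1, C=4, D=2, E=2)
step 4: fire t4:  (A=5, B=1, C=4, D=2, E=2) → (A=5, B=1, C=4, D=1, E=0)

(A=5, B=1, C=4, D=1, E=0)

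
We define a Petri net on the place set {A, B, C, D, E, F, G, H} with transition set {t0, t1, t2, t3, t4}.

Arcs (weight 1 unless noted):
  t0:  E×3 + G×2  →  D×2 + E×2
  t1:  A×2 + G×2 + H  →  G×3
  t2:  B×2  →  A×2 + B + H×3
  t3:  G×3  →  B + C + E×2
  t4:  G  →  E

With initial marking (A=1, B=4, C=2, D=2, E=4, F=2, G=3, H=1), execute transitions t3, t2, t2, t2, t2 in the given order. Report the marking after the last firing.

step 1: fire t3:  (A=1, B=4, C=2, D=2, E=4, F=2, G=3, H=1) → (A=1, B=5, C=3, D=2, E=6, F=2, G=0, H=1)
step 2: fire t2:  (A=1, B=5, C=3, D=2, E=6, F=2, G=0, H=1) → (A=3, B=4, C=3, D=2, E=6, F=2, G=0, H=4)
step 3: fire t2:  (A=3, B=4, C=3, D=2, E=6, F=2, G=0, H=4) → (A=5, B=3, C=3, D=2, E=6, F=2, G=0, H=7)
step 4: fire t2:  (A=5, B=3, C=3, D=2, E=6, F=2, G=0, H=7) → (A=7, B=2, C=3, D=2, E=6, F=2, G=0, H=10)
step 5: fire t2:  (A=7, B=2, C=3, D=2, E=6, F=2, G=0, H=10) → (A=9, B=1, C=3, D=2, E=6, F=2, G=0, H=13)

(A=9, B=1, C=3, D=2, E=6, F=2, G=0, H=13)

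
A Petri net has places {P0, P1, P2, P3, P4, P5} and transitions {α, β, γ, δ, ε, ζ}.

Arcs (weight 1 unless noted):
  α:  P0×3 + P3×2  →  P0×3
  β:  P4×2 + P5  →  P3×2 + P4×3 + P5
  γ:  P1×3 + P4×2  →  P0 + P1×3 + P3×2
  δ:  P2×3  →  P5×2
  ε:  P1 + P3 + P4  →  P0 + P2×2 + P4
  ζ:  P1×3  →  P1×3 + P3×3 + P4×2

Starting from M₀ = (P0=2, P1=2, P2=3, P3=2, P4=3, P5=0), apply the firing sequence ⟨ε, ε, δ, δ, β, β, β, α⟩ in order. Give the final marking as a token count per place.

(P0=4, P1=0, P2=1, P3=4, P4=6, P5=4)

step 1: fire ε:  (P0=2, P1=2, P2=3, P3=2, P4=3, P5=0) → (P0=3, P1=1, P2=5, P3=1, P4=3, P5=0)
step 2: fire ε:  (P0=3, P1=1, P2=5, P3=1, P4=3, P5=0) → (P0=4, P1=0, P2=7, P3=0, P4=3, P5=0)
step 3: fire δ:  (P0=4, P1=0, P2=7, P3=0, P4=3, P5=0) → (P0=4, P1=0, P2=4, P3=0, P4=3, P5=2)
step 4: fire δ:  (P0=4, P1=0, P2=4, P3=0, P4=3, P5=2) → (P0=4, P1=0, P2=1, P3=0, P4=3, P5=4)
step 5: fire β:  (P0=4, P1=0, P2=1, P3=0, P4=3, P5=4) → (P0=4, P1=0, P2=1, P3=2, P4=4, P5=4)
step 6: fire β:  (P0=4, P1=0, P2=1, P3=2, P4=4, P5=4) → (P0=4, P1=0, P2=1, P3=4, P4=5, P5=4)
step 7: fire β:  (P0=4, P1=0, P2=1, P3=4, P4=5, P5=4) → (P0=4, P1=0, P2=1, P3=6, P4=6, P5=4)
step 8: fire α:  (P0=4, P1=0, P2=1, P3=6, P4=6, P5=4) → (P0=4, P1=0, P2=1, P3=4, P4=6, P5=4)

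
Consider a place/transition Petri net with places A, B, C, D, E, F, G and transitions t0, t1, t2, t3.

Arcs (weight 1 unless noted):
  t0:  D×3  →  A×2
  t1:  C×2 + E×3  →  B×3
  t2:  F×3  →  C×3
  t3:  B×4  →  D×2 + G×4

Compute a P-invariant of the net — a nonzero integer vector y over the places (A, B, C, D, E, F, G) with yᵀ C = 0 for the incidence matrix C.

y = (A:3, B:1, C:0, D:2, E:1, F:0, G:0)

Incidence matrix C (rows=places, cols=transitions):
       t0   t1   t2   t3
    A   2    0    0    0
    B   0    3    0   -4
    C   0   -2    3    0
    D  -3    0    0    2
    E   0   -3    0    0
    F   0    0   -3    0
    G   0    0    0    4

Candidate y = [3, 1, 0, 2, 1, 0, 0]; check y·C column-wise:
  col t0: 3·2 + 1·0 + 2·-3 + 1·0 = 0
  col t1: 3·0 + 1·3 + 0·-2 + 2·0 + 1·-3 = 0
  col t2: 3·0 + 1·0 + 0·3 + 2·0 + 1·0 + 0·-3 = 0
  col t3: 3·0 + 1·-4 + 2·2 + 1·0 + 0·4 = 0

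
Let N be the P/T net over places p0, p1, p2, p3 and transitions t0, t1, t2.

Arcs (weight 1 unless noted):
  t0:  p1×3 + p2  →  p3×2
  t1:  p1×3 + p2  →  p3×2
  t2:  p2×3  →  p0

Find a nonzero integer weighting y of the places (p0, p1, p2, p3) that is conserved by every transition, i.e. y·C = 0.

y = (p0:9, p1:-1, p2:3, p3:0)

Incidence matrix C (rows=places, cols=transitions):
       t0   t1   t2
   p0   0    0    1
   p1  -3   -3    0
   p2  -1   -1   -3
   p3   2    2    0

Candidate y = [9, -1, 3, 0]; check y·C column-wise:
  col t0: 9·0 + -1·-3 + 3·-1 + 0·2 = 0
  col t1: 9·0 + -1·-3 + 3·-1 + 0·2 = 0
  col t2: 9·1 + -1·0 + 3·-3 = 0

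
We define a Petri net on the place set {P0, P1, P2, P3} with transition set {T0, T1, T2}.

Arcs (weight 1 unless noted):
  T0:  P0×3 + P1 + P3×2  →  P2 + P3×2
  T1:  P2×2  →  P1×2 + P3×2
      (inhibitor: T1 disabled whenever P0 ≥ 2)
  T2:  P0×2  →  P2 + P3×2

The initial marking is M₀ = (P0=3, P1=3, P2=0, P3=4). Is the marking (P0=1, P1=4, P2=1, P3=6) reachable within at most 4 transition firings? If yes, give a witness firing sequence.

NO — not reachable within 4 firings

depth 0: 1 marking
depth 1: 3 markings reached so far
depth 2: 3 markings reached so far
(frontier empty at depth 2; search complete)
target is not among the 3 markings reachable within 4 steps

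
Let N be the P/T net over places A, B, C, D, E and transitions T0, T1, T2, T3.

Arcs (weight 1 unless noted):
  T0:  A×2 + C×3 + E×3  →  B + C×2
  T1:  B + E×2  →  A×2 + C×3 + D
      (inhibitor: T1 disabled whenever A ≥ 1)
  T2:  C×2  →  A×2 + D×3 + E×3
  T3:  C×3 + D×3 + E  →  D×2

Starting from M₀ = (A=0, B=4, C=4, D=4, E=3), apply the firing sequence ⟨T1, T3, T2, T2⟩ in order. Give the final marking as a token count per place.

(A=6, B=3, C=0, D=10, E=6)

step 1: fire T1:  (A=0, B=4, C=4, D=4, E=3) → (A=2, B=3, C=7, D=5, E=1)
step 2: fire T3:  (A=2, B=3, C=7, D=5, E=1) → (A=2, B=3, C=4, D=4, E=0)
step 3: fire T2:  (A=2, B=3, C=4, D=4, E=0) → (A=4, B=3, C=2, D=7, E=3)
step 4: fire T2:  (A=4, B=3, C=2, D=7, E=3) → (A=6, B=3, C=0, D=10, E=6)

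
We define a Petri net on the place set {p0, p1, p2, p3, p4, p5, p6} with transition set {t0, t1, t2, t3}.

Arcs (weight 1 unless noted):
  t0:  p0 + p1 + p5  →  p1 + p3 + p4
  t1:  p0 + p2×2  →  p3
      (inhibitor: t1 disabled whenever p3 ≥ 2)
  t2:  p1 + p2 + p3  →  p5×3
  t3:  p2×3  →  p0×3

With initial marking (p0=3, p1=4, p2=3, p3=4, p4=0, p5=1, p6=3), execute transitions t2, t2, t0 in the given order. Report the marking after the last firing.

(p0=2, p1=2, p2=1, p3=3, p4=1, p5=6, p6=3)

step 1: fire t2:  (p0=3, p1=4, p2=3, p3=4, p4=0, p5=1, p6=3) → (p0=3, p1=3, p2=2, p3=3, p4=0, p5=4, p6=3)
step 2: fire t2:  (p0=3, p1=3, p2=2, p3=3, p4=0, p5=4, p6=3) → (p0=3, p1=2, p2=1, p3=2, p4=0, p5=7, p6=3)
step 3: fire t0:  (p0=3, p1=2, p2=1, p3=2, p4=0, p5=7, p6=3) → (p0=2, p1=2, p2=1, p3=3, p4=1, p5=6, p6=3)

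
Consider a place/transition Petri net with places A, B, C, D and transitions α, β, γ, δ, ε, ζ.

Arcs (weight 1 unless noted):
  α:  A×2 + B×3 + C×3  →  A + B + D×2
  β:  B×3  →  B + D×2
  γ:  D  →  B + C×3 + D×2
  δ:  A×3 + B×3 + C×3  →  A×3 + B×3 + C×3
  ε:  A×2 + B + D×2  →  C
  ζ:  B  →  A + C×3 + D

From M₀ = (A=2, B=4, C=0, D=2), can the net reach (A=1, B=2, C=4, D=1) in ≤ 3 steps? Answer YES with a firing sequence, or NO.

step 1: fire ε:  (A=2, B=4, C=0, D=2) → (A=0, B=3, C=1, D=0)
step 2: fire ζ:  (A=0, B=3, C=1, D=0) → (A=1, B=2, C=4, D=1)

YES — reachable via ⟨ε, ζ⟩ (2 firings)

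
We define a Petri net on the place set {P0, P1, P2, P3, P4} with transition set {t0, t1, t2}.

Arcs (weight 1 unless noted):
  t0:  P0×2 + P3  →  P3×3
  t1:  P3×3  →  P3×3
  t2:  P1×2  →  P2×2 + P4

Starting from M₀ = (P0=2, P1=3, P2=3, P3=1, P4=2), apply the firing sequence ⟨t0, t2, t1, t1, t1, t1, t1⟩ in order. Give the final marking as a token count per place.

(P0=0, P1=1, P2=5, P3=3, P4=3)

step 1: fire t0:  (P0=2, P1=3, P2=3, P3=1, P4=2) → (P0=0, P1=3, P2=3, P3=3, P4=2)
step 2: fire t2:  (P0=0, P1=3, P2=3, P3=3, P4=2) → (P0=0, P1=1, P2=5, P3=3, P4=3)
step 3: fire t1:  (P0=0, P1=1, P2=5, P3=3, P4=3) → (P0=0, P1=1, P2=5, P3=3, P4=3)
step 4: fire t1:  (P0=0, P1=1, P2=5, P3=3, P4=3) → (P0=0, P1=1, P2=5, P3=3, P4=3)
step 5: fire t1:  (P0=0, P1=1, P2=5, P3=3, P4=3) → (P0=0, P1=1, P2=5, P3=3, P4=3)
step 6: fire t1:  (P0=0, P1=1, P2=5, P3=3, P4=3) → (P0=0, P1=1, P2=5, P3=3, P4=3)
step 7: fire t1:  (P0=0, P1=1, P2=5, P3=3, P4=3) → (P0=0, P1=1, P2=5, P3=3, P4=3)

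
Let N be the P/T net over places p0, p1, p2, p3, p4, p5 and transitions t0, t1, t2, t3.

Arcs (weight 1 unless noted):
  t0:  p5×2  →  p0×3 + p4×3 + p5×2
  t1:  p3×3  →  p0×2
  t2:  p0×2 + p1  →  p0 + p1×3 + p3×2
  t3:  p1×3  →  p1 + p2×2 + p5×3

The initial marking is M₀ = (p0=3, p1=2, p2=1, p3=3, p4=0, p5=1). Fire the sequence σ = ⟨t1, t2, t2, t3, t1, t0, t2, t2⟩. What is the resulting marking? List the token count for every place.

step 1: fire t1:  (p0=3, p1=2, p2=1, p3=3, p4=0, p5=1) → (p0=5, p1=2, p2=1, p3=0, p4=0, p5=1)
step 2: fire t2:  (p0=5, p1=2, p2=1, p3=0, p4=0, p5=1) → (p0=4, p1=4, p2=1, p3=2, p4=0, p5=1)
step 3: fire t2:  (p0=4, p1=4, p2=1, p3=2, p4=0, p5=1) → (p0=3, p1=6, p2=1, p3=4, p4=0, p5=1)
step 4: fire t3:  (p0=3, p1=6, p2=1, p3=4, p4=0, p5=1) → (p0=3, p1=4, p2=3, p3=4, p4=0, p5=4)
step 5: fire t1:  (p0=3, p1=4, p2=3, p3=4, p4=0, p5=4) → (p0=5, p1=4, p2=3, p3=1, p4=0, p5=4)
step 6: fire t0:  (p0=5, p1=4, p2=3, p3=1, p4=0, p5=4) → (p0=8, p1=4, p2=3, p3=1, p4=3, p5=4)
step 7: fire t2:  (p0=8, p1=4, p2=3, p3=1, p4=3, p5=4) → (p0=7, p1=6, p2=3, p3=3, p4=3, p5=4)
step 8: fire t2:  (p0=7, p1=6, p2=3, p3=3, p4=3, p5=4) → (p0=6, p1=8, p2=3, p3=5, p4=3, p5=4)

(p0=6, p1=8, p2=3, p3=5, p4=3, p5=4)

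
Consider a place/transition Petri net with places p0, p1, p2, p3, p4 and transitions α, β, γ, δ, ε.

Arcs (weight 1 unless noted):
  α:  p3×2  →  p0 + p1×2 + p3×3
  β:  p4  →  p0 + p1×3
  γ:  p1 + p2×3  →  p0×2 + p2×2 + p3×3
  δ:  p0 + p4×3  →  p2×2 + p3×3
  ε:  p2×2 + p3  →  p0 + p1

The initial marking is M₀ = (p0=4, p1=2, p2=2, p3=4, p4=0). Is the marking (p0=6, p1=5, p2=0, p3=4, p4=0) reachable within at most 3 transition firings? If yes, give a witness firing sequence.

YES — reachable via ⟨α, ε⟩ (2 firings)

step 1: fire α:  (p0=4, p1=2, p2=2, p3=4, p4=0) → (p0=5, p1=4, p2=2, p3=5, p4=0)
step 2: fire ε:  (p0=5, p1=4, p2=2, p3=5, p4=0) → (p0=6, p1=5, p2=0, p3=4, p4=0)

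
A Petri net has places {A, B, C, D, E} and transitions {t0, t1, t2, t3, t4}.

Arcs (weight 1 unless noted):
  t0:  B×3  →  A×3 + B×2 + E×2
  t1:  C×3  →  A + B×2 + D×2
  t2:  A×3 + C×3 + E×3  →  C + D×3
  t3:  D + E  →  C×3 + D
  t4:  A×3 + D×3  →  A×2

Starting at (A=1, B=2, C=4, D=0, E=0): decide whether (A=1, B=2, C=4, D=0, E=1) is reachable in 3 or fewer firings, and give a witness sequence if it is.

NO — not reachable within 3 firings

depth 0: 1 marking
depth 1: 2 markings reached so far
depth 2: 3 markings reached so far
depth 3: 5 markings reached so far
target is not among the 5 markings reachable within 3 steps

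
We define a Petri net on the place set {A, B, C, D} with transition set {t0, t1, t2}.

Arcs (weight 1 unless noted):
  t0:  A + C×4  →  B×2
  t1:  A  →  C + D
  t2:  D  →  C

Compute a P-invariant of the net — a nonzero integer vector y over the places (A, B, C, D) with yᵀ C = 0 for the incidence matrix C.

y = (A:2, B:3, C:1, D:1)

Incidence matrix C (rows=places, cols=transitions):
       t0   t1   t2
    A  -1   -1    0
    B   2    0    0
    C  -4    1    1
    D   0    1   -1

Candidate y = [2, 3, 1, 1]; check y·C column-wise:
  col t0: 2·-1 + 3·2 + 1·-4 + 1·0 = 0
  col t1: 2·-1 + 3·0 + 1·1 + 1·1 = 0
  col t2: 2·0 + 3·0 + 1·1 + 1·-1 = 0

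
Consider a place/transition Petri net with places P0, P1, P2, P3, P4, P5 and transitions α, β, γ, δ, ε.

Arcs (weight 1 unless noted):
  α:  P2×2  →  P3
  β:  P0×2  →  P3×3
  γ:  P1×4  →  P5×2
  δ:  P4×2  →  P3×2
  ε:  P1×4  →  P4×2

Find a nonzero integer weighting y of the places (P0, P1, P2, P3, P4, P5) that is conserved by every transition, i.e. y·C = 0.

Incidence matrix C (rows=places, cols=transitions):
        α    β    γ    δ    ε
   P0   0   -2    0    0    0
   P1   0    0   -4    0   -4
   P2  -2    0    0    0    0
   P3   1    3    0    2    0
   P4   0    0    0   -2    2
   P5   0    0    2    0    0

Candidate y = [3, 1, 1, 2, 2, 2]; check y·C column-wise:
  col α: 3·0 + 1·0 + 1·-2 + 2·1 + 2·0 + 2·0 = 0
  col β: 3·-2 + 1·0 + 1·0 + 2·3 + 2·0 + 2·0 = 0
  col γ: 3·0 + 1·-4 + 1·0 + 2·0 + 2·0 + 2·2 = 0
  col δ: 3·0 + 1·0 + 1·0 + 2·2 + 2·-2 + 2·0 = 0
  col ε: 3·0 + 1·-4 + 1·0 + 2·0 + 2·2 + 2·0 = 0

y = (P0:3, P1:1, P2:1, P3:2, P4:2, P5:2)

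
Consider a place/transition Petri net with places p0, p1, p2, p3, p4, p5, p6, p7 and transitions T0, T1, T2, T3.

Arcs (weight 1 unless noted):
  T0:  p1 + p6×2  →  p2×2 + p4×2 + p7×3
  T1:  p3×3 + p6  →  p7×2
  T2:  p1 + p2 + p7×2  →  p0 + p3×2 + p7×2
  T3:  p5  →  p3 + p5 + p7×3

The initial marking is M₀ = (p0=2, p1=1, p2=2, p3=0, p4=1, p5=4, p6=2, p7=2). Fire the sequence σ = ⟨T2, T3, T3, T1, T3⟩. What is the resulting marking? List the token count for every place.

(p0=3, p1=0, p2=1, p3=2, p4=1, p5=4, p6=1, p7=13)

step 1: fire T2:  (p0=2, p1=1, p2=2, p3=0, p4=1, p5=4, p6=2, p7=2) → (p0=3, p1=0, p2=1, p3=2, p4=1, p5=4, p6=2, p7=2)
step 2: fire T3:  (p0=3, p1=0, p2=1, p3=2, p4=1, p5=4, p6=2, p7=2) → (p0=3, p1=0, p2=1, p3=3, p4=1, p5=4, p6=2, p7=5)
step 3: fire T3:  (p0=3, p1=0, p2=1, p3=3, p4=1, p5=4, p6=2, p7=5) → (p0=3, p1=0, p2=1, p3=4, p4=1, p5=4, p6=2, p7=8)
step 4: fire T1:  (p0=3, p1=0, p2=1, p3=4, p4=1, p5=4, p6=2, p7=8) → (p0=3, p1=0, p2=1, p3=1, p4=1, p5=4, p6=1, p7=10)
step 5: fire T3:  (p0=3, p1=0, p2=1, p3=1, p4=1, p5=4, p6=1, p7=10) → (p0=3, p1=0, p2=1, p3=2, p4=1, p5=4, p6=1, p7=13)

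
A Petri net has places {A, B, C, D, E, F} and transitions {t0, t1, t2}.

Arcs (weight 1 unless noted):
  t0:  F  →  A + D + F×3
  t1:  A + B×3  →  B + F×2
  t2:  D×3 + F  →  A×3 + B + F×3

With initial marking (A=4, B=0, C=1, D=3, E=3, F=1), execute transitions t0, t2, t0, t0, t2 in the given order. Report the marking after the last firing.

(A=13, B=2, C=1, D=0, E=3, F=11)

step 1: fire t0:  (A=4, B=0, C=1, D=3, E=3, F=1) → (A=5, B=0, C=1, D=4, E=3, F=3)
step 2: fire t2:  (A=5, B=0, C=1, D=4, E=3, F=3) → (A=8, B=1, C=1, D=1, E=3, F=5)
step 3: fire t0:  (A=8, B=1, C=1, D=1, E=3, F=5) → (A=9, B=1, C=1, D=2, E=3, F=7)
step 4: fire t0:  (A=9, B=1, C=1, D=2, E=3, F=7) → (A=10, B=1, C=1, D=3, E=3, F=9)
step 5: fire t2:  (A=10, B=1, C=1, D=3, E=3, F=9) → (A=13, B=2, C=1, D=0, E=3, F=11)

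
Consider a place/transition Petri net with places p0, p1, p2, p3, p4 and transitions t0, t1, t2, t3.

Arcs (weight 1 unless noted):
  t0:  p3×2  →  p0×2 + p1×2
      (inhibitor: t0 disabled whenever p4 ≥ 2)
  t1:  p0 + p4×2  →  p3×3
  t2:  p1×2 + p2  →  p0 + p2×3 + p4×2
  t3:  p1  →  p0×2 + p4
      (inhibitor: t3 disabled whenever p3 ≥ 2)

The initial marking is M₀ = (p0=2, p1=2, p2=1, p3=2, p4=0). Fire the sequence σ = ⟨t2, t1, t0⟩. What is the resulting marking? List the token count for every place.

(p0=4, p1=2, p2=3, p3=3, p4=0)

step 1: fire t2:  (p0=2, p1=2, p2=1, p3=2, p4=0) → (p0=3, p1=0, p2=3, p3=2, p4=2)
step 2: fire t1:  (p0=3, p1=0, p2=3, p3=2, p4=2) → (p0=2, p1=0, p2=3, p3=5, p4=0)
step 3: fire t0:  (p0=2, p1=0, p2=3, p3=5, p4=0) → (p0=4, p1=2, p2=3, p3=3, p4=0)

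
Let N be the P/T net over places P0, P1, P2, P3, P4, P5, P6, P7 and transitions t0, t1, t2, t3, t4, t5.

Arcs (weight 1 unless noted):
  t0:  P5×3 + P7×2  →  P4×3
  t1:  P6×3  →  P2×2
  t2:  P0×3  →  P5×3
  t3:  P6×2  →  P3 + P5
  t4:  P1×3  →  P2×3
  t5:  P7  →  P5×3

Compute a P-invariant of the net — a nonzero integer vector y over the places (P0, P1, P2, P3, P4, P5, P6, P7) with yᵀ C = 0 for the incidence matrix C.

Incidence matrix C (rows=places, cols=transitions):
       t0   t1   t2   t3   t4   t5
   P0   0    0   -3    0    0    0
   P1   0    0    0    0   -3    0
   P2   0    2    0    0    3    0
   P3   0    0    0    1    0    0
   P4   3    0    0    0    0    0
   P5  -3    0    3    1    0    3
   P6   0   -3    0   -2    0    0
   P7  -2    0    0    0    0   -1

Candidate y = [0, 3, 3, 4, 0, 0, 2, 0]; check y·C column-wise:
  col t0: 3·0 + 3·0 + 4·0 + 0·3 + 0·-3 + 2·0 + 0·-2 = 0
  col t1: 3·0 + 3·2 + 4·0 + 2·-3 = 0
  col t2: 0·-3 + 3·0 + 3·0 + 4·0 + 0·3 + 2·0 = 0
  col t3: 3·0 + 3·0 + 4·1 + 0·1 + 2·-2 = 0
  col t4: 3·-3 + 3·3 + 4·0 + 2·0 = 0
  col t5: 3·0 + 3·0 + 4·0 + 0·3 + 2·0 + 0·-1 = 0

y = (P0:0, P1:3, P2:3, P3:4, P4:0, P5:0, P6:2, P7:0)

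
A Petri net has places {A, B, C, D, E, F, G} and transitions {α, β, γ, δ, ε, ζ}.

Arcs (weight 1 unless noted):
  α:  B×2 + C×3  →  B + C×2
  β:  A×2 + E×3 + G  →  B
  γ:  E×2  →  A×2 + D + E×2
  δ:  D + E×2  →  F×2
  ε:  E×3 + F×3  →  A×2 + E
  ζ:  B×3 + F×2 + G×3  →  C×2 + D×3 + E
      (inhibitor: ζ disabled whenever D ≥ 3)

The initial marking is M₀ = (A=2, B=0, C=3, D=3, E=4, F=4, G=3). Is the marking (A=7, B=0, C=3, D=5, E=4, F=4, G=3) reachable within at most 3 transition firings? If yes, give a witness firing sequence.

depth 0: 1 marking
depth 1: 5 markings reached so far
depth 2: 11 markings reached so far
depth 3: 17 markings reached so far
target is not among the 17 markings reachable within 3 steps

NO — not reachable within 3 firings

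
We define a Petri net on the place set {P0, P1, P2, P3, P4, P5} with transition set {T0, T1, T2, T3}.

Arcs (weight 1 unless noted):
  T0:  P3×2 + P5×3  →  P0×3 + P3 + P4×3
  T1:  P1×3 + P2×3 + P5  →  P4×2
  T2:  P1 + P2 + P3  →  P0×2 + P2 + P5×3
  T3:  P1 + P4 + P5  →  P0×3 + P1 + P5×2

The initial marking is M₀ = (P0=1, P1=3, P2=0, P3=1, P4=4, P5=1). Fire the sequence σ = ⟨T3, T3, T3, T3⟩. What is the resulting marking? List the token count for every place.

step 1: fire T3:  (P0=1, P1=3, P2=0, P3=1, P4=4, P5=1) → (P0=4, P1=3, P2=0, P3=1, P4=3, P5=2)
step 2: fire T3:  (P0=4, P1=3, P2=0, P3=1, P4=3, P5=2) → (P0=7, P1=3, P2=0, P3=1, P4=2, P5=3)
step 3: fire T3:  (P0=7, P1=3, P2=0, P3=1, P4=2, P5=3) → (P0=10, P1=3, P2=0, P3=1, P4=1, P5=4)
step 4: fire T3:  (P0=10, P1=3, P2=0, P3=1, P4=1, P5=4) → (P0=13, P1=3, P2=0, P3=1, P4=0, P5=5)

(P0=13, P1=3, P2=0, P3=1, P4=0, P5=5)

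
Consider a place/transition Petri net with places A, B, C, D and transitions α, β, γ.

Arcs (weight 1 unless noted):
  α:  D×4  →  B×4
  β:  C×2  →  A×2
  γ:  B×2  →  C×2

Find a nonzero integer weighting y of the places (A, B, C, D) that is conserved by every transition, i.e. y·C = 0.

y = (A:1, B:1, C:1, D:1)

Incidence matrix C (rows=places, cols=transitions):
        α    β    γ
    A   0    2    0
    B   4    0   -2
    C   0   -2    2
    D  -4    0    0

Candidate y = [1, 1, 1, 1]; check y·C column-wise:
  col α: 1·0 + 1·4 + 1·0 + 1·-4 = 0
  col β: 1·2 + 1·0 + 1·-2 + 1·0 = 0
  col γ: 1·0 + 1·-2 + 1·2 + 1·0 = 0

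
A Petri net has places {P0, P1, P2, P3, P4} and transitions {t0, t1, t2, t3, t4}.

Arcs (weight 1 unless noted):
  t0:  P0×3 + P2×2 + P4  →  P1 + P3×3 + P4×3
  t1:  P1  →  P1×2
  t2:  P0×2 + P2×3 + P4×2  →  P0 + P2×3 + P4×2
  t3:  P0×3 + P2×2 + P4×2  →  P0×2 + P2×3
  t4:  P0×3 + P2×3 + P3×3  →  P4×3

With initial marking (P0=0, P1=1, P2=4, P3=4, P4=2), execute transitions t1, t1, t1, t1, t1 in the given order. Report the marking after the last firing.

(P0=0, P1=6, P2=4, P3=4, P4=2)

step 1: fire t1:  (P0=0, P1=1, P2=4, P3=4, P4=2) → (P0=0, P1=2, P2=4, P3=4, P4=2)
step 2: fire t1:  (P0=0, P1=2, P2=4, P3=4, P4=2) → (P0=0, P1=3, P2=4, P3=4, P4=2)
step 3: fire t1:  (P0=0, P1=3, P2=4, P3=4, P4=2) → (P0=0, P1=4, P2=4, P3=4, P4=2)
step 4: fire t1:  (P0=0, P1=4, P2=4, P3=4, P4=2) → (P0=0, P1=5, P2=4, P3=4, P4=2)
step 5: fire t1:  (P0=0, P1=5, P2=4, P3=4, P4=2) → (P0=0, P1=6, P2=4, P3=4, P4=2)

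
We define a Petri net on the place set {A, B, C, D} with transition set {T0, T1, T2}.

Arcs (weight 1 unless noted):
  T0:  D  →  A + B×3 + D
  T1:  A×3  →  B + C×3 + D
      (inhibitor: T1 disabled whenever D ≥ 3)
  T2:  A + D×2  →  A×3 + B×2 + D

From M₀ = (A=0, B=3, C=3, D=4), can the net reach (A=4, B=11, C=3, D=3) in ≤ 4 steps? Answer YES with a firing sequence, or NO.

step 1: fire T0:  (A=0, B=3, C=3, D=4) → (A=1, B=6, C=3, D=4)
step 2: fire T0:  (A=1, B=6, C=3, D=4) → (A=2, B=9, C=3, D=4)
step 3: fire T2:  (A=2, B=9, C=3, D=4) → (A=4, B=11, C=3, D=3)

YES — reachable via ⟨T0, T0, T2⟩ (3 firings)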